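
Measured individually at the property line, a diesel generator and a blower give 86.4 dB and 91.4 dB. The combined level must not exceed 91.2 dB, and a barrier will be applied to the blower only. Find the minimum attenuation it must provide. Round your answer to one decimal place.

1.9 dB

Everything except the blower sums to 10^(86.4/10) = 4.365e+08 in linear terms, 86.40 dB.
To meet 91.2 dB overall, the treated blower may contribute at most 10^(91.2/10) − 4.365e+08 = 8.817e+08, i.e. 89.45 dB.
Required insertion loss = 91.4 − 89.45 = 1.95 dB.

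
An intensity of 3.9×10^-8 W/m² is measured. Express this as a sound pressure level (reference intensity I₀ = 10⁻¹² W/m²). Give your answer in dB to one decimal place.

45.9 dB

Dividing by I₀ shifts the exponent by 12: I/I₀ = 3.9×10^4.
L = 10·(0.5911 + 4) = 45.91 dB.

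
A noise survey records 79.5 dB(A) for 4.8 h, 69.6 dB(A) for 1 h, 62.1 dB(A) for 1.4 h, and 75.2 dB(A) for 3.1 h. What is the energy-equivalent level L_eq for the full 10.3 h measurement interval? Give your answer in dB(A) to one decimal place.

The energy average is taken in the linear domain: L_eq = 10·log₁₀[(Σ tᵢ·10^(Lᵢ/10))/T], T = 10.3 h.
Σ tᵢ·10^(Lᵢ/10) = 4.8·10^(79.5/10) + 1·10^(69.6/10) + 1.4·10^(62.1/10) + 3.1·10^(75.2/10) = 5.418e+08.
L_eq = 10·log₁₀(5.418e+08/10.3) = 77.21 dB(A).

77.2 dB(A)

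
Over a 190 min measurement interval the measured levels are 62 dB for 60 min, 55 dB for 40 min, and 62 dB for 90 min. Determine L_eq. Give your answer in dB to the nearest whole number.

The energy average is taken in the linear domain: L_eq = 10·log₁₀[(Σ tᵢ·10^(Lᵢ/10))/T], T = 190 min.
Σ tᵢ·10^(Lᵢ/10) = 60·10^(62/10) + 40·10^(55/10) + 90·10^(62/10) = 2.504e+08.
L_eq = 10·log₁₀(2.504e+08/190) = 61.20 dB.

61 dB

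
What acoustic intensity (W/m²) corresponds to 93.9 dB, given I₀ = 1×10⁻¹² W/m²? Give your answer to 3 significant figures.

L = 10·log₁₀(I/I₀) ⇒ I = I₀·10^(L/10) = 10⁻¹² × 10^9.39.

0.00245 W/m²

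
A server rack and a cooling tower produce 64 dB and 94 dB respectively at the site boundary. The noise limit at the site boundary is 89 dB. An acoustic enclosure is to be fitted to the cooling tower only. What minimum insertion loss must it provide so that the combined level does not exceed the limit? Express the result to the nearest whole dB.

Everything except the cooling tower sums to 10^(64/10) = 2.512e+06 in linear terms, 64.00 dB.
To meet 89 dB overall, the treated cooling tower may contribute at most 10^(89/10) − 2.512e+06 = 7.918e+08, i.e. 88.99 dB.
So the cooling tower must be reduced from 94 to 88.99 dB: IL = 5.01 dB.

5 dB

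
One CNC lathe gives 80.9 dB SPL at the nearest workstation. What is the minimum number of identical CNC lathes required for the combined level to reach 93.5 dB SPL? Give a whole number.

The shortfall is 93.5 − 80.9 = 12.6 dB, and N units add 10·log₁₀ N, so need 10·log₁₀ N ≥ 12.6.
N ≥ 10^(12.6/10) = 18.197, so N = 19.

19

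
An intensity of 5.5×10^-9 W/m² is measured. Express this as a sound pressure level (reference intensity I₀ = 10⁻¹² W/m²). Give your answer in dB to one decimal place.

I/I₀ = 5.5×10^-9/10⁻¹² = 5.5×10^3, and L = 10·log₁₀(I/I₀).
L = 10·(0.7404 + 3) = 37.40 dB.

37.4 dB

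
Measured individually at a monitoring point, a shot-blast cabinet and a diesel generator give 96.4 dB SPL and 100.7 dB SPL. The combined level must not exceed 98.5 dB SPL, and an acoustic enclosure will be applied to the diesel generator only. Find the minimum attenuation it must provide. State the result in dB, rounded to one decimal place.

6.4 dB

Everything except the diesel generator sums to 10^(96.4/10) = 4.365e+09 in linear terms, 96.40 dB SPL.
The limit corresponds to 10^(98.5/10) = 7.079e+09; subtracting the fixed part leaves 2.714e+09 for the diesel generator, i.e. 94.34 dB SPL.
So the diesel generator must be reduced from 100.7 to 94.34 dB SPL: IL = 6.36 dB.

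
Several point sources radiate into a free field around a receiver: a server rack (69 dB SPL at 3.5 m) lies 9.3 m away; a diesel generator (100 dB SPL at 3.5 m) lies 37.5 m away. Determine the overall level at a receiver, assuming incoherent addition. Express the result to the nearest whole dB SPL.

Propagate each source to the receiver with L = L_ref − 20·log₁₀(r/r_ref), then add intensities.
server rack: 69 − 20·log₁₀(9.3/3.5) = 69 − 8.49 = 60.51 dB SPL.
diesel generator: 100 − 20·log₁₀(37.5/3.5) = 100 − 20.60 = 79.40 dB SPL.
Σ 10^(L/10) = 8.824e+07 → L_total = 10·log₁₀(8.824e+07) = 79.46 dB SPL.

79 dB SPL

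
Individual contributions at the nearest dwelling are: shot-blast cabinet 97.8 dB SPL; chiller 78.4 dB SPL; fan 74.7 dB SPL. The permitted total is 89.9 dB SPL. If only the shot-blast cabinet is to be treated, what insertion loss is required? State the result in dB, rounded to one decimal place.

8.4 dB

The untreated sources together contribute 10^(78.4/10) + 10^(74.7/10) = 9.870e+07, i.e. 79.94 dB SPL.
To meet 89.9 dB SPL overall, the treated shot-blast cabinet may contribute at most 10^(89.9/10) − 9.870e+07 = 8.785e+08, i.e. 89.44 dB SPL.
So the shot-blast cabinet must be reduced from 97.8 to 89.44 dB SPL: IL = 8.36 dB.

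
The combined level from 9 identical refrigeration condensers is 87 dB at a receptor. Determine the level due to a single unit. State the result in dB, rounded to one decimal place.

Dividing the total intensity by 9 lowers the level by 10·log₁₀ 9 = 9.542 dB: L₁ = 87 − 9.542.

77.5 dB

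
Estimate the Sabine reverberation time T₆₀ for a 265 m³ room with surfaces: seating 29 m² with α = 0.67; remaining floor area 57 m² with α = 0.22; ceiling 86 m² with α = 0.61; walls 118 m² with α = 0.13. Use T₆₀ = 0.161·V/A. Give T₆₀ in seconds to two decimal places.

Summing Sᵢαᵢ: 29·0.67 + 57·0.22 + 86·0.61 + 118·0.13 = 99.77 m².
T₆₀ = 0.161·V/A = 0.161·265/99.77 = 0.428 s.

0.43 s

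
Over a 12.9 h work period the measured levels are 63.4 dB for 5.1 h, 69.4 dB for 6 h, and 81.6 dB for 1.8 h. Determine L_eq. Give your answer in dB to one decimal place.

The energy average is taken in the linear domain: L_eq = 10·log₁₀[(Σ tᵢ·10^(Lᵢ/10))/T], T = 12.9 h.
Σ tᵢ·10^(Lᵢ/10) = 5.1·10^(63.4/10) + 6·10^(69.4/10) + 1.8·10^(81.6/10) = 3.236e+08.
L_eq = 10·log₁₀(3.236e+08/12.9) = 73.99 dB.

74.0 dB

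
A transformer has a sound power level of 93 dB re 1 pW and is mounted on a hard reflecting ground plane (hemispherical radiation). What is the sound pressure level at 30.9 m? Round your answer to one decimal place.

55.2 dB

Free-field hemispherical radiation: L_p = L_w − 10·log₁₀(2π·r²), r = 30.9 m.
2π·r² = 5999 m², 10·log₁₀ of that is 37.781 dB.
L_p = 93 − 37.781 = 55.22 dB.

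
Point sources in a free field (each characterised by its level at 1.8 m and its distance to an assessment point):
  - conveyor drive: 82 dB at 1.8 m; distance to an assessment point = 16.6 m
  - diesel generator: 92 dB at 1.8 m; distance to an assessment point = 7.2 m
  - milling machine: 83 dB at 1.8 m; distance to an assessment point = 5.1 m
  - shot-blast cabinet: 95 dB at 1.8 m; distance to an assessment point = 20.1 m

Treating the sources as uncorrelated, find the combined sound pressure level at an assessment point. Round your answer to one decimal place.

81.8 dB

First find each source's level at the receiver (point-source: −20·log₁₀(r/r_ref)), then combine on an intensity basis.
conveyor drive: 82 − 20·log₁₀(16.6/1.8) = 82 − 19.30 = 62.70 dB.
diesel generator: 92 − 20·log₁₀(7.2/1.8) = 92 − 12.04 = 79.96 dB.
milling machine: 83 − 20·log₁₀(5.1/1.8) = 83 − 9.05 = 73.95 dB.
shot-blast cabinet: 95 − 20·log₁₀(20.1/1.8) = 95 − 20.96 = 74.04 dB.
Σ 10^(L/10) = 1.511e+08 → L_total = 10·log₁₀(1.511e+08) = 81.79 dB.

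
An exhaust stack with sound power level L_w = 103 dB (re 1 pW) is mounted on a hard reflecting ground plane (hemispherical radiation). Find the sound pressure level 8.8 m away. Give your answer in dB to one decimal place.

L_p = L_w − 10·log₁₀(2π·r²) with r = 8.8 m.
2π·r² = 486.6 m², 10·log₁₀ of that is 26.871 dB.
L_p = 103 − 26.871 = 76.13 dB.

76.1 dB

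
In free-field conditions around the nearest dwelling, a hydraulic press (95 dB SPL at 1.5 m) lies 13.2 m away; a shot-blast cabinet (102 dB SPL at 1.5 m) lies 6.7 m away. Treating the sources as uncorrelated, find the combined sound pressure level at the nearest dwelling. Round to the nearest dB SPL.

First find each source's level at the receiver (point-source: −20·log₁₀(r/r_ref)), then combine on an intensity basis.
hydraulic press: 95 − 20·log₁₀(13.2/1.5) = 95 − 18.89 = 76.11 dB SPL.
shot-blast cabinet: 102 − 20·log₁₀(6.7/1.5) = 102 − 13.00 = 89.00 dB SPL.
Σ 10^(L/10) = 8.352e+08 → L_total = 10·log₁₀(8.352e+08) = 89.22 dB SPL.

89 dB SPL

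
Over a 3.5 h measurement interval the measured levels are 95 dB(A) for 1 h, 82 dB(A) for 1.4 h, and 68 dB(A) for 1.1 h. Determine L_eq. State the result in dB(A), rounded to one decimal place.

Weight each interval's intensity by its duration and average over T = 3.5 h:
Σ tᵢ·10^(Lᵢ/10) = 1·10^(95/10) + 1.4·10^(82/10) + 1.1·10^(68/10) = 3.391e+09.
L_eq = 10·log₁₀(3.391e+09/3.5) = 89.86 dB(A).

89.9 dB(A)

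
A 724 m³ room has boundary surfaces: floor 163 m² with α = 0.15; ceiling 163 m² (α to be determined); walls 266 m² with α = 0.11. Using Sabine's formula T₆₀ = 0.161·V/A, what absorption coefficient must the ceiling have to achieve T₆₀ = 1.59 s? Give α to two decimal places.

0.12

From T₆₀ = 0.161·V/A, the target T₆₀ = 1.59 s needs A = 0.161·724/1.59 = 73.31 m².
Absorption from the other surfaces = 163·0.15 + 266·0.11 = 53.71 m², so the ceiling must supply 19.60 m² over 163 m².
α = 19.60/163 = 0.120.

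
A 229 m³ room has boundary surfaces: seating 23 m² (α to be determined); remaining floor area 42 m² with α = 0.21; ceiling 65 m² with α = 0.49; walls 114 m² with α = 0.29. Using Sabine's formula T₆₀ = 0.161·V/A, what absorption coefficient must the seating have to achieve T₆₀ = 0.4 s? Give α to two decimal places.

Required total absorption A = 0.161·229/0.4 = 92.17 m².
Absorption from the other surfaces = 42·0.21 + 65·0.49 + 114·0.29 = 73.73 m², so the seating must supply 18.44 m² over 23 m².
α = 18.44/23 = 0.802.

0.80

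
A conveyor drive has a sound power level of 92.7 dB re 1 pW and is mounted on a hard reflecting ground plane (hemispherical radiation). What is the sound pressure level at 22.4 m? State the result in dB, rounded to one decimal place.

57.7 dB

The power spreads over a hemisphere of area 2π·r², so L_p = L_w − 10·log₁₀(2π·r²).
2π·r² = 3153 m², 10·log₁₀ of that is 34.987 dB.
L_p = 92.7 − 34.987 = 57.71 dB.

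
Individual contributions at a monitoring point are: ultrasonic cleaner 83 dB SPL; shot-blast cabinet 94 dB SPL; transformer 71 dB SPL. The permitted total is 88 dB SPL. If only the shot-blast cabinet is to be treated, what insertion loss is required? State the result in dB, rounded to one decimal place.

The untreated sources together contribute 10^(83/10) + 10^(71/10) = 2.121e+08, i.e. 83.27 dB SPL.
The limit corresponds to 10^(88/10) = 6.310e+08; subtracting the fixed part leaves 4.188e+08 for the shot-blast cabinet, i.e. 86.22 dB SPL.
So the shot-blast cabinet must be reduced from 94 to 86.22 dB SPL: IL = 7.78 dB.

7.8 dB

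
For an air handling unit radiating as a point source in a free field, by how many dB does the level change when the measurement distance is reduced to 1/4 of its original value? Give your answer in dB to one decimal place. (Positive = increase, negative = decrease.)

Point-source spreading: ΔL = −20·log₁₀(r₂/r₁).
ΔL = −20·log₁₀(0.25) = +12.04 dB.

+12.0 dB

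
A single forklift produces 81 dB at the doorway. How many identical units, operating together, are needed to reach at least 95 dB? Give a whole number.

26

The shortfall is 95 − 81 = 14.0 dB, and N units add 10·log₁₀ N, so need 10·log₁₀ N ≥ 14.0.
N ≥ 10^(14.0/10) = 25.119, so N = 26.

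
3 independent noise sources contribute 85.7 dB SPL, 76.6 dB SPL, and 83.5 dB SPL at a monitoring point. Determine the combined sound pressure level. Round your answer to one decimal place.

88.1 dB SPL

For uncorrelated sources the intensities add, so convert each level to linear form, sum, and take 10·log₁₀ of the total.
Σ 10^(L/10) = 10^(85.7/10) + 10^(76.6/10) + 10^(83.5/10) = 6.411e+08.
L_total = 10·log₁₀(6.411e+08) = 88.07 dB SPL.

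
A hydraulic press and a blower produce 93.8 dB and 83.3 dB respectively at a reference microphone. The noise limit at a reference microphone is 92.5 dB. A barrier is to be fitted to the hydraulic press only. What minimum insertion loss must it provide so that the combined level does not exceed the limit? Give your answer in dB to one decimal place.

Everything except the hydraulic press sums to 10^(83.3/10) = 2.138e+08 in linear terms, 83.30 dB.
The limit corresponds to 10^(92.5/10) = 1.778e+09; subtracting the fixed part leaves 1.564e+09 for the hydraulic press, i.e. 91.94 dB.
So the hydraulic press must be reduced from 93.8 to 91.94 dB: IL = 1.86 dB.

1.9 dB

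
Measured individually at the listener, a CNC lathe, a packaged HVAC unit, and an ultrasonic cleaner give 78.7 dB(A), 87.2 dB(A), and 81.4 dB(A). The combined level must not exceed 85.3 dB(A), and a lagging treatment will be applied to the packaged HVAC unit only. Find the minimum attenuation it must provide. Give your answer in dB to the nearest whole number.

6 dB

Fixed contribution from the other sources: Σ 10^(L/10) = 10^(78.7/10) + 10^(81.4/10) = 2.122e+08 (83.27 dB(A)).
The limit corresponds to 10^(85.3/10) = 3.388e+08; subtracting the fixed part leaves 1.267e+08 for the packaged HVAC unit, i.e. 81.03 dB(A).
Required insertion loss = 87.2 − 81.03 = 6.17 dB.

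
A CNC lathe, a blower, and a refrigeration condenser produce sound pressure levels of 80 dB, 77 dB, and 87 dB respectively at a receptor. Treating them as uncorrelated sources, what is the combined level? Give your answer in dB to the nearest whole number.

88 dB

Incoherent sources combine by intensity addition: L_total = 10·log₁₀(Σ 10^(L_i/10)).
Σ 10^(L/10) = 10^(80/10) + 10^(77/10) + 10^(87/10) = 6.513e+08.
L_total = 10·log₁₀(6.513e+08) = 88.14 dB.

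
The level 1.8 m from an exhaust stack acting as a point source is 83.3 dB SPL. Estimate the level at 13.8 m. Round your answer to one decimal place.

Spherical spreading from a point source gives a 20·log₁₀(r₂/r₁) drop.
L₂ = 83.3 − 20·log₁₀(13.8/1.8) = 83.3 − 17.692 = 65.61 dB SPL.

65.6 dB SPL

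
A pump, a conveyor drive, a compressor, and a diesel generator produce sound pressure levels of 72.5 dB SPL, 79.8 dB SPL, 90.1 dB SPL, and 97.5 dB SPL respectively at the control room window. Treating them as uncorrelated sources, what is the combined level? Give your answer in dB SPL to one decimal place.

98.3 dB SPL

For uncorrelated sources the intensities add, so convert each level to linear form, sum, and take 10·log₁₀ of the total.
Σ 10^(L/10) = 10^(72.5/10) + 10^(79.8/10) + 10^(90.1/10) + 10^(97.5/10) = 6.760e+09.
L_total = 10·log₁₀(6.760e+09) = 98.30 dB SPL.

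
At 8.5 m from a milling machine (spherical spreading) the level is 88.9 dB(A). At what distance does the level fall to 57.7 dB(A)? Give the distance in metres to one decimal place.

308.6 m

For a point source L₁ − L₂ = 20·log₁₀(r₂/r₁), so r₂ = r₁·10^((L₁−L₂)/20).
r₂ = 8.5·10^((88.9−57.7)/20) = 8.5·10^(31.2/20) = 308.62 m.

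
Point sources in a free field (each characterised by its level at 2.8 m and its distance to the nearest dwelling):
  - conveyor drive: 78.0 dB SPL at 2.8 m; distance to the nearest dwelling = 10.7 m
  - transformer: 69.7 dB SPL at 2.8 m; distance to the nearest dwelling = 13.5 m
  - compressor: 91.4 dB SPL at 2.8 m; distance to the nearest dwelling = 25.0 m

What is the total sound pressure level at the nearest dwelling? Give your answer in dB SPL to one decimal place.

First find each source's level at the receiver (point-source: −20·log₁₀(r/r_ref)), then combine on an intensity basis.
conveyor drive: 78.0 − 20·log₁₀(10.7/2.8) = 78.0 − 11.64 = 66.36 dB SPL.
transformer: 69.7 − 20·log₁₀(13.5/2.8) = 69.7 − 13.66 = 56.04 dB SPL.
compressor: 91.4 − 20·log₁₀(25.0/2.8) = 91.4 − 19.02 = 72.38 dB SPL.
Σ 10^(L/10) = 2.204e+07 → L_total = 10·log₁₀(2.204e+07) = 73.43 dB SPL.

73.4 dB SPL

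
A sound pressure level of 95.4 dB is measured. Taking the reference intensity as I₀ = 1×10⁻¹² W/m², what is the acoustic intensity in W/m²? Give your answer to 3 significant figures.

0.00347 W/m²

I = I₀·10^(L/10) = 10⁻¹² × 10^(95.4/10) = 10^(-2.460).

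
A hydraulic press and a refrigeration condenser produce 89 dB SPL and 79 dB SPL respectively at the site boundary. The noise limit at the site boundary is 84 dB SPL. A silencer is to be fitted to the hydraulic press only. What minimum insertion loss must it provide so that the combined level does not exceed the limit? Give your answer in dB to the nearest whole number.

Fixed contribution from the other source: Σ 10^(L/10) = 10^(79/10) = 7.943e+07 (79.00 dB SPL).
The limit corresponds to 10^(84/10) = 2.512e+08; subtracting the fixed part leaves 1.718e+08 for the hydraulic press, i.e. 82.35 dB SPL.
So the hydraulic press must be reduced from 89 to 82.35 dB SPL: IL = 6.65 dB.

7 dB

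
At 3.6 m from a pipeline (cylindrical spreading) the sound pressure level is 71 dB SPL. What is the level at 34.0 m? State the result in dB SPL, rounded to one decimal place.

Line-source attenuation: ΔL = 10·log₁₀(r₂/r₁) = 10·log₁₀(34.0/3.6) = 9.752 dB.
L₂ = 71 − 10·log₁₀(34.0/3.6) = 71 − 9.752 = 61.25 dB SPL.

61.2 dB SPL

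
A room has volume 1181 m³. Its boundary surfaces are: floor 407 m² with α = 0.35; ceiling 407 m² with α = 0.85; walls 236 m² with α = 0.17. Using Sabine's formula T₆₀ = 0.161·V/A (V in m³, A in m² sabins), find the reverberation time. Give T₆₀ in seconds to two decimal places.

0.36 s

Summing Sᵢαᵢ: 407·0.35 + 407·0.85 + 236·0.17 = 528.52 m².
T₆₀ = 0.161·V/A = 0.161·1181/528.52 = 0.360 s.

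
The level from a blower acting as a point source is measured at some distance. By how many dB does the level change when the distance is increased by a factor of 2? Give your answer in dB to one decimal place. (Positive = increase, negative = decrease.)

With spherical spreading the level changes by −20·log₁₀(r₂/r₁).
ΔL = −20·log₁₀(2) = -6.02 dB.

-6.0 dB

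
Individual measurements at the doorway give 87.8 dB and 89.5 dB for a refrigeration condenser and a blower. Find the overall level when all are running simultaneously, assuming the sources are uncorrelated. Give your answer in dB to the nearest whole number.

92 dB

Incoherent sources combine by intensity addition: L_total = 10·log₁₀(Σ 10^(L_i/10)).
Σ 10^(L/10) = 10^(87.8/10) + 10^(89.5/10) = 1.494e+09.
L_total = 10·log₁₀(1.494e+09) = 91.74 dB.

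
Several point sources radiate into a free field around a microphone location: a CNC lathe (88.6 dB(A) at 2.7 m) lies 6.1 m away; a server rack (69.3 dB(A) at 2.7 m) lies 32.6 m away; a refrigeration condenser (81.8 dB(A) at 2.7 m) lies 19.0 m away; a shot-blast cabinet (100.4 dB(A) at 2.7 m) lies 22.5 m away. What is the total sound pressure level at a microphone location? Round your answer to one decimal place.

84.8 dB(A)

First find each source's level at the receiver (point-source: −20·log₁₀(r/r_ref)), then combine on an intensity basis.
CNC lathe: 88.6 − 20·log₁₀(6.1/2.7) = 88.6 − 7.08 = 81.52 dB(A).
server rack: 69.3 − 20·log₁₀(32.6/2.7) = 69.3 − 21.64 = 47.66 dB(A).
refrigeration condenser: 81.8 − 20·log₁₀(19.0/2.7) = 81.8 − 16.95 = 64.85 dB(A).
shot-blast cabinet: 100.4 − 20·log₁₀(22.5/2.7) = 100.4 − 18.42 = 81.98 dB(A).
Σ 10^(L/10) = 3.029e+08 → L_total = 10·log₁₀(3.029e+08) = 84.81 dB(A).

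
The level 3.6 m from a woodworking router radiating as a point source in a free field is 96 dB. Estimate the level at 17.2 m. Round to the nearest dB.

82 dB

For a point source, L₂ = L₁ − 20·log₁₀(r₂/r₁).
L₂ = 96 − 20·log₁₀(17.2/3.6) = 96 − 13.585 = 82.42 dB.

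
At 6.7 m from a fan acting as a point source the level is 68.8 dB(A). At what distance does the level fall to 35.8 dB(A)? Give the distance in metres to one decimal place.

Point-source spreading drops the level by 20·log₁₀(r₂/r₁); inverting, r₂/r₁ = 10^(ΔL/20).
r₂ = 6.7·10^((68.8−35.8)/20) = 6.7·10^(33.0/20) = 299.28 m.

299.3 m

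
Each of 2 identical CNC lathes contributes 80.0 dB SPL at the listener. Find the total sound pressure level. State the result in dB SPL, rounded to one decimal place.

N identical incoherent sources raise the level by 10·log₁₀ N.
L_total = 80.0 + 10·log₁₀(2) = 80.0 + 3.010 = 83.01 dB SPL.

83.0 dB SPL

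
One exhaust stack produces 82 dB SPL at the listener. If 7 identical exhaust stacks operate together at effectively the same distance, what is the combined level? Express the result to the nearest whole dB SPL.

90 dB SPL

L_total = L₁ + 10·log₁₀ N for N identical incoherent sources.
L_total = 82 + 10·log₁₀(7) = 82 + 8.451 = 90.45 dB SPL.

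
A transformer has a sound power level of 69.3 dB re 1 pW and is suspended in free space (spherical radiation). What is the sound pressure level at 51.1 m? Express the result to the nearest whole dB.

24 dB

Free-field spherical radiation: L_p = L_w − 10·log₁₀(4π·r²), r = 51.1 m.
4π·r² = 3.281e+04 m², 10·log₁₀ of that is 45.161 dB.
L_p = 69.3 − 45.161 = 24.14 dB.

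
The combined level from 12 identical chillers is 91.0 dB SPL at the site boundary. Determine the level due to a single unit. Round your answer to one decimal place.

80.2 dB SPL

12 equal contributions raise the level by 10·log₁₀ 12 = 10.792 dB, so each unit alone gives 91.0 − 10.792.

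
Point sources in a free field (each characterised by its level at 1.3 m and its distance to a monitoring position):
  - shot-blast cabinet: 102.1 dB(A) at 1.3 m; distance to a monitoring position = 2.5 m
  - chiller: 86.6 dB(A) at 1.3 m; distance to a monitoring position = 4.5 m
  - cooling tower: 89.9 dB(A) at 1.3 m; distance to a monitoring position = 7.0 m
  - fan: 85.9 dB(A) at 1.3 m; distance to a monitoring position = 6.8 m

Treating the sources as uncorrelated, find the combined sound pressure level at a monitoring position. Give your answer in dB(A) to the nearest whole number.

97 dB(A)

Propagate each source to the receiver with L = L_ref − 20·log₁₀(r/r_ref), then add intensities.
shot-blast cabinet: 102.1 − 20·log₁₀(2.5/1.3) = 102.1 − 5.68 = 96.42 dB(A).
chiller: 86.6 − 20·log₁₀(4.5/1.3) = 86.6 − 10.79 = 75.81 dB(A).
cooling tower: 89.9 − 20·log₁₀(7.0/1.3) = 89.9 − 14.62 = 75.28 dB(A).
fan: 85.9 − 20·log₁₀(6.8/1.3) = 85.9 − 14.37 = 71.53 dB(A).
Σ 10^(L/10) = 4.471e+09 → L_total = 10·log₁₀(4.471e+09) = 96.50 dB(A).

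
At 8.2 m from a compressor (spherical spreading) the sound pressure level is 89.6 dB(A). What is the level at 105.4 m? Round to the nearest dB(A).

For a point source, L₂ = L₁ − 20·log₁₀(r₂/r₁).
L₂ = 89.6 − 20·log₁₀(105.4/8.2) = 89.6 − 22.181 = 67.42 dB(A).

67 dB(A)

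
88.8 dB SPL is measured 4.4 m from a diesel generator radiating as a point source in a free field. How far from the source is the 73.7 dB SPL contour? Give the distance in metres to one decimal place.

The 15.1 dB drop corresponds to a distance ratio of 10^(15.1/20) for a point source.
r₂ = 4.4·10^((88.8−73.7)/20) = 4.4·10^(15.1/20) = 25.03 m.

25.0 m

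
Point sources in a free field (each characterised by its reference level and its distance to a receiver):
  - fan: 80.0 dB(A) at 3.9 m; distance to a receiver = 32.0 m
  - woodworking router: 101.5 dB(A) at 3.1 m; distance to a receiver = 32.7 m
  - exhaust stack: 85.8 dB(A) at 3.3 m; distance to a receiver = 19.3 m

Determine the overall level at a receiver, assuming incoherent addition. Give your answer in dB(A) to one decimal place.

Apply inverse-square spreading to bring every level to the receiver, then sum 10^(L/10).
fan: 80.0 − 20·log₁₀(32.0/3.9) = 80.0 − 18.28 = 61.72 dB(A).
woodworking router: 101.5 − 20·log₁₀(32.7/3.1) = 101.5 − 20.46 = 81.04 dB(A).
exhaust stack: 85.8 − 20·log₁₀(19.3/3.3) = 85.8 − 15.34 = 70.46 dB(A).
Σ 10^(L/10) = 1.395e+08 → L_total = 10·log₁₀(1.395e+08) = 81.45 dB(A).

81.4 dB(A)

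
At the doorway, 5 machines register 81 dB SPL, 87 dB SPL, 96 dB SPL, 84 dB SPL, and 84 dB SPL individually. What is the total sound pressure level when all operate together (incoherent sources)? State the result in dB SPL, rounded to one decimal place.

For uncorrelated sources the intensities add, so convert each level to linear form, sum, and take 10·log₁₀ of the total.
Σ 10^(L/10) = 10^(81/10) + 10^(87/10) + 10^(96/10) + 10^(84/10) + 10^(84/10) = 5.111e+09.
L_total = 10·log₁₀(5.111e+09) = 97.08 dB SPL.

97.1 dB SPL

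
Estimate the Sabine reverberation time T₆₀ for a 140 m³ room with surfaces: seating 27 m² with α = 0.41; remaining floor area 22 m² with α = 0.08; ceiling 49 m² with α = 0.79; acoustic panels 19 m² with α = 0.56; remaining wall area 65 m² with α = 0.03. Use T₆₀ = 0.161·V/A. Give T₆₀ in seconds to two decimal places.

A = Σ Sᵢαᵢ = 27·0.41 + 22·0.08 + 49·0.79 + 19·0.56 + 65·0.03 = 64.13 m².
T₆₀ = 0.161·V/A = 0.161·140/64.13 = 0.351 s.

0.35 s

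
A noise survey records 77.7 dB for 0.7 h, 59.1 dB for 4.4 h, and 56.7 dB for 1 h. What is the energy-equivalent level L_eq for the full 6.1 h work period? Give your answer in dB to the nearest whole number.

69 dB

L_eq = 10·log₁₀[(1/T)·Σ tᵢ·10^(Lᵢ/10)] with T = 6.1 h.
Σ tᵢ·10^(Lᵢ/10) = 0.7·10^(77.7/10) + 4.4·10^(59.1/10) + 1·10^(56.7/10) = 4.526e+07.
L_eq = 10·log₁₀(4.526e+07/6.1) = 68.70 dB.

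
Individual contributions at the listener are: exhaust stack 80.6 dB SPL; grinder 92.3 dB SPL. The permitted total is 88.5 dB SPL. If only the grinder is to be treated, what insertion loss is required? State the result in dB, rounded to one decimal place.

4.6 dB

Everything except the grinder sums to 10^(80.6/10) = 1.148e+08 in linear terms, 80.60 dB SPL.
To meet 88.5 dB SPL overall, the treated grinder may contribute at most 10^(88.5/10) − 1.148e+08 = 5.931e+08, i.e. 87.73 dB SPL.
Required insertion loss = 92.3 − 87.73 = 4.57 dB.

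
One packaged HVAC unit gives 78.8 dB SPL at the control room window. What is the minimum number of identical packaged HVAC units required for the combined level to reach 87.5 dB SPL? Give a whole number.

Need L₁ + 10·log₁₀ N ≥ 87.5, i.e. log₁₀ N ≥ 0.87.
N ≥ 10^(8.7/10) = 7.413, so N = 8.

8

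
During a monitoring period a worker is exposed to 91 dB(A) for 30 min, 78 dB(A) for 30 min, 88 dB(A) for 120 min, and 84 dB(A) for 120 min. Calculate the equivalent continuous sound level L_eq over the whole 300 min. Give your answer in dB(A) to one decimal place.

The energy average is taken in the linear domain: L_eq = 10·log₁₀[(Σ tᵢ·10^(Lᵢ/10))/T], T = 300 min.
Σ tᵢ·10^(Lᵢ/10) = 30·10^(91/10) + 30·10^(78/10) + 120·10^(88/10) + 120·10^(84/10) = 1.455e+11.
L_eq = 10·log₁₀(1.455e+11/300) = 86.86 dB(A).

86.9 dB(A)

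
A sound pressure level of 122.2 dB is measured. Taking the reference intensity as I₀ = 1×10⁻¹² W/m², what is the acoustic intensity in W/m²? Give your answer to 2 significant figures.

1.7 W/m²

L = 10·log₁₀(I/I₀) ⇒ I = I₀·10^(L/10) = 10⁻¹² × 10^12.22.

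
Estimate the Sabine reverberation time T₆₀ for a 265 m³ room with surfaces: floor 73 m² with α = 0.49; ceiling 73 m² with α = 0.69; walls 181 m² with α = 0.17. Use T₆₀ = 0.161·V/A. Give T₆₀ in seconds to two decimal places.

0.36 s

Summing Sᵢαᵢ: 73·0.49 + 73·0.69 + 181·0.17 = 116.91 m².
T₆₀ = 0.161·V/A = 0.161·265/116.91 = 0.365 s.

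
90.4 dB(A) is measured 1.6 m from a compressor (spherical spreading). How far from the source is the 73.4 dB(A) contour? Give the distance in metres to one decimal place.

The 17.0 dB drop corresponds to a distance ratio of 10^(17.0/20) for a point source.
r₂ = 1.6·10^((90.4−73.4)/20) = 1.6·10^(17.0/20) = 11.33 m.

11.3 m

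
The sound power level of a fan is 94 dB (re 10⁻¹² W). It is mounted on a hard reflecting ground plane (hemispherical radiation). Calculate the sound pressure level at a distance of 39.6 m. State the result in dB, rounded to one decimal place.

L_p = L_w − 10·log₁₀(2π·r²) with r = 39.6 m.
2π·r² = 9853 m², 10·log₁₀ of that is 39.936 dB.
L_p = 94 − 39.936 = 54.06 dB.

54.1 dB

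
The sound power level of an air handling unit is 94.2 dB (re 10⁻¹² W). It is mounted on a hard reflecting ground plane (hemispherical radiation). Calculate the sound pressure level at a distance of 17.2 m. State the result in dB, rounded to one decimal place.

L_p = L_w − 10·log₁₀(2π·r²) with r = 17.2 m.
2π·r² = 1859 m², 10·log₁₀ of that is 32.692 dB.
L_p = 94.2 − 32.692 = 61.51 dB.

61.5 dB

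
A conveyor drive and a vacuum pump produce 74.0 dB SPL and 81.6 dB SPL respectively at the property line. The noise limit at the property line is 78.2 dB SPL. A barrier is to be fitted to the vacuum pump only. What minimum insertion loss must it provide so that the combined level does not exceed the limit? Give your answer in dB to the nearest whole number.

5 dB

Fixed contribution from the other source: Σ 10^(L/10) = 10^(74.0/10) = 2.512e+07 (74.00 dB SPL).
The limit corresponds to 10^(78.2/10) = 6.607e+07; subtracting the fixed part leaves 4.095e+07 for the vacuum pump, i.e. 76.12 dB SPL.
So the vacuum pump must be reduced from 81.6 to 76.12 dB SPL: IL = 5.48 dB.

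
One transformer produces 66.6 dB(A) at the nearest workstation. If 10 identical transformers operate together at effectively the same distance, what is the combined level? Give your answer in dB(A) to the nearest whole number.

N identical incoherent sources raise the level by 10·log₁₀ N.
L_total = 66.6 + 10·log₁₀(10) = 66.6 + 10.000 = 76.60 dB(A).

77 dB(A)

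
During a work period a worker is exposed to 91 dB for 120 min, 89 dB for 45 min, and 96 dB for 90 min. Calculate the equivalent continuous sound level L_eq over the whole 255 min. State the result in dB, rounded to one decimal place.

L_eq = 10·log₁₀[(1/T)·Σ tᵢ·10^(Lᵢ/10)] with T = 255 min.
Σ tᵢ·10^(Lᵢ/10) = 120·10^(91/10) + 45·10^(89/10) + 90·10^(96/10) = 5.451e+11.
L_eq = 10·log₁₀(5.451e+11/255) = 93.30 dB.

93.3 dB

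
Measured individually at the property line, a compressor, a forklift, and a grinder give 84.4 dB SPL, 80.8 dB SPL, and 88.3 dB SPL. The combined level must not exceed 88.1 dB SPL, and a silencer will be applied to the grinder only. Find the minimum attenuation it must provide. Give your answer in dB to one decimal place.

Everything except the grinder sums to 10^(84.4/10) + 10^(80.8/10) = 3.956e+08 in linear terms, 85.97 dB SPL.
To meet 88.1 dB SPL overall, the treated grinder may contribute at most 10^(88.1/10) − 3.956e+08 = 2.500e+08, i.e. 83.98 dB SPL.
Required insertion loss = 88.3 − 83.98 = 4.32 dB.

4.3 dB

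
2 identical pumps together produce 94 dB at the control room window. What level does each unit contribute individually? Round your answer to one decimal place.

91.0 dB

For N identical incoherent sources L_total = L₁ + 10·log₁₀ N, so L₁ = 94 − 10·log₁₀(2) = 94 − 3.010.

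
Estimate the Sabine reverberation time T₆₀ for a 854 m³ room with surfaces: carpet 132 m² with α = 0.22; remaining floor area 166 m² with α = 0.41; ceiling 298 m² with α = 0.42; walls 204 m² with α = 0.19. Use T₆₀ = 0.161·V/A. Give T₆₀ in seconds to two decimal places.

0.53 s

A = Σ Sᵢαᵢ = 132·0.22 + 166·0.41 + 298·0.42 + 204·0.19 = 261.02 m².
T₆₀ = 0.161 × 854 / 261.02 = 0.527 s.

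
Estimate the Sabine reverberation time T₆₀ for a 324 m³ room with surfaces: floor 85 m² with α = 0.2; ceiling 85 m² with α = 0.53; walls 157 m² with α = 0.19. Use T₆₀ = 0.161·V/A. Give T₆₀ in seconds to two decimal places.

0.57 s

A = Σ Sᵢαᵢ = 85·0.2 + 85·0.53 + 157·0.19 = 91.88 m².
T₆₀ = 0.161·V/A = 0.161·324/91.88 = 0.568 s.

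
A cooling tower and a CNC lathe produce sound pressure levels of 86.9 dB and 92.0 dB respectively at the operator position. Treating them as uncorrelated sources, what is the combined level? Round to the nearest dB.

93 dB

Incoherent sources combine by intensity addition: L_total = 10·log₁₀(Σ 10^(L_i/10)).
Σ 10^(L/10) = 10^(86.9/10) + 10^(92.0/10) = 2.075e+09.
L_total = 10·log₁₀(2.075e+09) = 93.17 dB.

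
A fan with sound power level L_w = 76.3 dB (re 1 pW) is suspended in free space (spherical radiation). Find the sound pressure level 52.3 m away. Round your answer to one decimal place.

30.9 dB

The power spreads over a sphere of area 4π·r², so L_p = L_w − 10·log₁₀(4π·r²).
4π·r² = 3.437e+04 m², 10·log₁₀ of that is 45.362 dB.
L_p = 76.3 − 45.362 = 30.94 dB.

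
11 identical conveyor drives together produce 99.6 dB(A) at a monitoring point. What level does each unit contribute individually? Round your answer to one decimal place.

89.2 dB(A)

For N identical incoherent sources L_total = L₁ + 10·log₁₀ N, so L₁ = 99.6 − 10·log₁₀(11) = 99.6 − 10.414.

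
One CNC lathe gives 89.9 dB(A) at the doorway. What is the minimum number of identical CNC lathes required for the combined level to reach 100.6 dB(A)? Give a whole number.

12

Need L₁ + 10·log₁₀ N ≥ 100.6, i.e. log₁₀ N ≥ 1.07.
N ≥ 10^(10.7/10) = 11.749, so N = 12.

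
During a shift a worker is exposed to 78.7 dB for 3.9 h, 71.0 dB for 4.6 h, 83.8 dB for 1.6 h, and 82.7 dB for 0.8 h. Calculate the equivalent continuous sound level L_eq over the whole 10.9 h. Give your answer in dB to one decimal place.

The energy average is taken in the linear domain: L_eq = 10·log₁₀[(Σ tᵢ·10^(Lᵢ/10))/T], T = 10.9 h.
Σ tᵢ·10^(Lᵢ/10) = 3.9·10^(78.7/10) + 4.6·10^(71.0/10) + 1.6·10^(83.8/10) + 0.8·10^(82.7/10) = 8.798e+08.
L_eq = 10·log₁₀(8.798e+08/10.9) = 79.07 dB.

79.1 dB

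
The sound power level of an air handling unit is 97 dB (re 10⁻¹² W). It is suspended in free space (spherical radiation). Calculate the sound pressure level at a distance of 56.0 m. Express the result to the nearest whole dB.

Free-field spherical radiation: L_p = L_w − 10·log₁₀(4π·r²), r = 56.0 m.
4π·r² = 3.941e+04 m², 10·log₁₀ of that is 45.956 dB.
L_p = 97 − 45.956 = 51.04 dB.

51 dB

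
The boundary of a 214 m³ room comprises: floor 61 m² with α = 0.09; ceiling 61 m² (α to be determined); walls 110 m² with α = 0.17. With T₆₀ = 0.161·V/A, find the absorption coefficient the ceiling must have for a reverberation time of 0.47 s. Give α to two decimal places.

From T₆₀ = 0.161·V/A, the target T₆₀ = 0.47 s needs A = 0.161·214/0.47 = 73.31 m².
Absorption from the other surfaces = 61·0.09 + 110·0.17 = 24.19 m², so the ceiling must supply 49.12 m² over 61 m².
α = 49.12/61 = 0.805.

0.81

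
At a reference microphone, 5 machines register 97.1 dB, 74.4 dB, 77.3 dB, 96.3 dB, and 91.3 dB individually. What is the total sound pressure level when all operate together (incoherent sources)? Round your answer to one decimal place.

For uncorrelated sources the intensities add, so convert each level to linear form, sum, and take 10·log₁₀ of the total.
Σ 10^(L/10) = 10^(97.1/10) + 10^(74.4/10) + 10^(77.3/10) + 10^(96.3/10) + 10^(91.3/10) = 1.082e+10.
L_total = 10·log₁₀(1.082e+10) = 100.34 dB.

100.3 dB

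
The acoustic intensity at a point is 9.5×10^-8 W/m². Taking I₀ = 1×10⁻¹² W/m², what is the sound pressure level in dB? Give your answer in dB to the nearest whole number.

50 dB

Dividing by I₀ shifts the exponent by 12: I/I₀ = 9.5×10^4.
L = 10·(0.9777 + 4) = 49.78 dB.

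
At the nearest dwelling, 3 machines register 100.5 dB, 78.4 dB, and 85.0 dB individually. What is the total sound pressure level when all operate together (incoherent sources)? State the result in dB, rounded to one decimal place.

Incoherent sources combine by intensity addition: L_total = 10·log₁₀(Σ 10^(L_i/10)).
Σ 10^(L/10) = 10^(100.5/10) + 10^(78.4/10) + 10^(85.0/10) = 1.161e+10.
L_total = 10·log₁₀(1.161e+10) = 100.65 dB.

100.6 dB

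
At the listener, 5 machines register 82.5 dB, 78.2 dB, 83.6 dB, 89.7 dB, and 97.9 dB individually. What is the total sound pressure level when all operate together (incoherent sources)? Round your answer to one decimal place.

98.8 dB

Incoherent sources combine by intensity addition: L_total = 10·log₁₀(Σ 10^(L_i/10)).
Σ 10^(L/10) = 10^(82.5/10) + 10^(78.2/10) + 10^(83.6/10) + 10^(89.7/10) + 10^(97.9/10) = 7.572e+09.
L_total = 10·log₁₀(7.572e+09) = 98.79 dB.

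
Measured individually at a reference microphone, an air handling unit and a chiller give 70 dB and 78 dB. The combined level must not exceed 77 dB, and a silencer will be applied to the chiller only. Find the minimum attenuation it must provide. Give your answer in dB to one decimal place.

2.0 dB

The untreated sources together contribute 10^(70/10) = 1.000e+07, i.e. 70.00 dB.
To meet 77 dB overall, the treated chiller may contribute at most 10^(77/10) − 1.000e+07 = 4.012e+07, i.e. 76.03 dB.
So the chiller must be reduced from 78 to 76.03 dB: IL = 1.97 dB.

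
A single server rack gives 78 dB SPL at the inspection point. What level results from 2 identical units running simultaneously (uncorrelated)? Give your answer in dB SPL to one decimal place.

L_total = L₁ + 10·log₁₀ N for N identical incoherent sources.
L_total = 78 + 10·log₁₀(2) = 78 + 3.010 = 81.01 dB SPL.

81.0 dB SPL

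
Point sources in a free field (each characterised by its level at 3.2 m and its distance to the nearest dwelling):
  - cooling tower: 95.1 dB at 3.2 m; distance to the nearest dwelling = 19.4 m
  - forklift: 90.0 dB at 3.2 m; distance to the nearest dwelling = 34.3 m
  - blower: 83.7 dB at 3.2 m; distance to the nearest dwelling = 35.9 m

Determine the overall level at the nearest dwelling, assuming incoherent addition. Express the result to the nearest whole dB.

80 dB

Apply inverse-square spreading to bring every level to the receiver, then sum 10^(L/10).
cooling tower: 95.1 − 20·log₁₀(19.4/3.2) = 95.1 − 15.65 = 79.45 dB.
forklift: 90.0 − 20·log₁₀(34.3/3.2) = 90.0 − 20.60 = 69.40 dB.
blower: 83.7 − 20·log₁₀(35.9/3.2) = 83.7 − 21.00 = 62.70 dB.
Σ 10^(L/10) = 9.861e+07 → L_total = 10·log₁₀(9.861e+07) = 79.94 dB.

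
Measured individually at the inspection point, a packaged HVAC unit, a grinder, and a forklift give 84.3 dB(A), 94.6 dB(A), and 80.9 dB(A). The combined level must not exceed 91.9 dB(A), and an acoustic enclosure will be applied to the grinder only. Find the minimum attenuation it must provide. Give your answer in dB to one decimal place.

4.0 dB

Everything except the grinder sums to 10^(84.3/10) + 10^(80.9/10) = 3.922e+08 in linear terms, 85.93 dB(A).
To meet 91.9 dB(A) overall, the treated grinder may contribute at most 10^(91.9/10) − 3.922e+08 = 1.157e+09, i.e. 90.63 dB(A).
So the grinder must be reduced from 94.6 to 90.63 dB(A): IL = 3.97 dB.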